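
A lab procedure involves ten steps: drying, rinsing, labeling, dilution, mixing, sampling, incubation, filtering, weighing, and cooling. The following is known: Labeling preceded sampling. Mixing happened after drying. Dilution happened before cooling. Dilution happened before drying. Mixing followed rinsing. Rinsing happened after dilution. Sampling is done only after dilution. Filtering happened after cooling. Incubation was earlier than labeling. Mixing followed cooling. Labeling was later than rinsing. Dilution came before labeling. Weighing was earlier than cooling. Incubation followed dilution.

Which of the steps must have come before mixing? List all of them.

cooling, dilution, drying, rinsing, weighing

Directly stated before mixing: cooling, drying, and rinsing.
Dilution reaches mixing via dilution → drying → mixing.
Weighing reaches mixing via weighing → cooling → mixing.
No chain forces sampling (or any of the others) ahead of mixing.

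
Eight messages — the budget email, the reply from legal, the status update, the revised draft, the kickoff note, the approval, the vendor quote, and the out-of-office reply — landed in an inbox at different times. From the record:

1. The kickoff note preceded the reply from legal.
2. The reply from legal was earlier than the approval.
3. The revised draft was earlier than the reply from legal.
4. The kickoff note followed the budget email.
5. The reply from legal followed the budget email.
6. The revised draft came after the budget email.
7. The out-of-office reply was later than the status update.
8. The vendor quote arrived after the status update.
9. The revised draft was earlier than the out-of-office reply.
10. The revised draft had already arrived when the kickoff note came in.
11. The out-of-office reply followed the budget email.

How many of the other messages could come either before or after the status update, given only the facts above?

5

Forced after the status update: the out-of-office reply and the vendor quote.
That leaves the approval, the budget email, the kickoff note, the reply from legal, and the revised draft with no forced order relative to the status update — 5.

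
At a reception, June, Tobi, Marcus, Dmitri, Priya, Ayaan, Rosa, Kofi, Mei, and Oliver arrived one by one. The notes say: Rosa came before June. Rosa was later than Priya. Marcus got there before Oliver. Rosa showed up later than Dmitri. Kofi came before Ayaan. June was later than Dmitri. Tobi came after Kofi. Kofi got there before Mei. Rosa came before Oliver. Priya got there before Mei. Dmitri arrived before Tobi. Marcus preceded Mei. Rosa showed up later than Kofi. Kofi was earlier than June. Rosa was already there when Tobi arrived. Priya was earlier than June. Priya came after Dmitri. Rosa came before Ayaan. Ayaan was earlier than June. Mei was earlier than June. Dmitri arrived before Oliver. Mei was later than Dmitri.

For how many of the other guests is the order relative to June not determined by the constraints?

Forced before June: Ayaan, Dmitri, Kofi, Marcus, Mei, Priya, and Rosa.
That leaves Oliver and Tobi with no forced order relative to June — 2.

2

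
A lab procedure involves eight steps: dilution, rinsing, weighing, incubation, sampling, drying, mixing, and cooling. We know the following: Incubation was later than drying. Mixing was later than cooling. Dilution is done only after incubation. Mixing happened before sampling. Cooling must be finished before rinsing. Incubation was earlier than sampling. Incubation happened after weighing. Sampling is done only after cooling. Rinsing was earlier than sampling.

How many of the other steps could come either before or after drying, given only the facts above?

Forced after drying: dilution, incubation, and sampling.
That leaves cooling, mixing, rinsing, and weighing with no forced order relative to drying — 4.

4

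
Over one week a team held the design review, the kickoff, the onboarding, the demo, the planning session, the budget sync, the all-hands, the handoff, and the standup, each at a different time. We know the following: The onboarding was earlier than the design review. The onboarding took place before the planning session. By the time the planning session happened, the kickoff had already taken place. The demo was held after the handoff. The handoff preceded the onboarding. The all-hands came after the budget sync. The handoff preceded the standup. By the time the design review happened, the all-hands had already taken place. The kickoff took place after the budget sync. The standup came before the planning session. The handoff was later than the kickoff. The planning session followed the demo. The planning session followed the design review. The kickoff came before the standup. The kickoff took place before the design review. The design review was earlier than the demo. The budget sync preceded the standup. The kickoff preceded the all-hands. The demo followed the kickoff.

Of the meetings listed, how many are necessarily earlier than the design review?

5

Directly stated before the design review: the all-hands, the kickoff, and the onboarding.
The budget sync reaches the design review via the budget sync → the kickoff → the design review.
The handoff reaches the design review via the handoff → the onboarding → the design review.
No chain forces the demo (or any of the others) ahead of the design review.
That's the all-hands, the budget sync, the handoff, the kickoff, and the onboarding — 5 in all.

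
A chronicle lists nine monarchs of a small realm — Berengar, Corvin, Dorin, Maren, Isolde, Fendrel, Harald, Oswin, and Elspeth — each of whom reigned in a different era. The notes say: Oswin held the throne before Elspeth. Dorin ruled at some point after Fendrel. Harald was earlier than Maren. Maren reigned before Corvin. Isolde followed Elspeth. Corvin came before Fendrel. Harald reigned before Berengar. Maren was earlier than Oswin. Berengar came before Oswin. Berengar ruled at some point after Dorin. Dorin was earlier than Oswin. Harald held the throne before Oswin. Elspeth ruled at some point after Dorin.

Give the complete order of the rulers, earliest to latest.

The constraints fix every adjacent pair, so only one ordering works:
Harald → Maren → Corvin → Fendrel → Dorin → Berengar → Oswin → Elspeth → Isolde.

Harald, Maren, Corvin, Fendrel, Dorin, Berengar, Oswin, Elspeth, Isolde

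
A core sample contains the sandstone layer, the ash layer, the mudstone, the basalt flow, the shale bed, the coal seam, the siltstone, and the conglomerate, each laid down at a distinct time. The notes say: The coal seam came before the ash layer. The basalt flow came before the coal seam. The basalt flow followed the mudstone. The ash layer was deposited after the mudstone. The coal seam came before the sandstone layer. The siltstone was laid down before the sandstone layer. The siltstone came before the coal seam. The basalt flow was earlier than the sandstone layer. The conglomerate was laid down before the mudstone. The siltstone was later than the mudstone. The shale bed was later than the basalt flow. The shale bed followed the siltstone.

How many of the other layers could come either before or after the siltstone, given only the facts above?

1

Forced before the siltstone: the conglomerate and the mudstone; forced after the siltstone: the ash layer, the coal seam, the sandstone layer, and the shale bed.
That leaves the basalt flow with no forced order relative to the siltstone — 1.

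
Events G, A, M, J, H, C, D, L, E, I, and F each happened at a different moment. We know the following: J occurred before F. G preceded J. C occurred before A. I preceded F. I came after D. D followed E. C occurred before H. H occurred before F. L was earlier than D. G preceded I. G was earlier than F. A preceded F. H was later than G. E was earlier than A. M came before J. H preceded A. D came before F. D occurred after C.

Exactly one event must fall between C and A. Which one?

H

Tracing the constraints gives C → H → A, so H sits after C and before A.
No other event is forced both after C and before A.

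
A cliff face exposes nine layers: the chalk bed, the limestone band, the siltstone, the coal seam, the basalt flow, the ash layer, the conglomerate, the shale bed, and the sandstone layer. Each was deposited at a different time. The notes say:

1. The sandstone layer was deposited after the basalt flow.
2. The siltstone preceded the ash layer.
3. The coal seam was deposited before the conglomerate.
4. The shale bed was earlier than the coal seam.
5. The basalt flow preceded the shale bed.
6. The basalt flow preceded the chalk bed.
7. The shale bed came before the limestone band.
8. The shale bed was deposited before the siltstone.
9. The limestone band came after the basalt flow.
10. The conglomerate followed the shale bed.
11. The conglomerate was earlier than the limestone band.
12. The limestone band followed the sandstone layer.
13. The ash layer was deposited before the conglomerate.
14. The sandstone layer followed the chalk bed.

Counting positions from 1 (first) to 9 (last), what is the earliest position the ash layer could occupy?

4

The basalt flow, the shale bed, and the siltstone must all come before the ash layer — 3 forced predecessors.
Nothing else is forced ahead of the ash layer, so its earliest slot is position 3 + 1 = 4.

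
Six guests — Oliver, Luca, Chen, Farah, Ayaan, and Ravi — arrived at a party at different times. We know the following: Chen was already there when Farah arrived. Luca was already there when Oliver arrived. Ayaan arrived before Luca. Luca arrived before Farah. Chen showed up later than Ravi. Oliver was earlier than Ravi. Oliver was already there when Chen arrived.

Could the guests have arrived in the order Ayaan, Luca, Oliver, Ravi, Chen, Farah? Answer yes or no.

yes

Check each stated constraint against the proposed order — e.g. Oliver is ahead of Chen; Luca is ahead of Farah. Every pair is in the required order; nothing is violated.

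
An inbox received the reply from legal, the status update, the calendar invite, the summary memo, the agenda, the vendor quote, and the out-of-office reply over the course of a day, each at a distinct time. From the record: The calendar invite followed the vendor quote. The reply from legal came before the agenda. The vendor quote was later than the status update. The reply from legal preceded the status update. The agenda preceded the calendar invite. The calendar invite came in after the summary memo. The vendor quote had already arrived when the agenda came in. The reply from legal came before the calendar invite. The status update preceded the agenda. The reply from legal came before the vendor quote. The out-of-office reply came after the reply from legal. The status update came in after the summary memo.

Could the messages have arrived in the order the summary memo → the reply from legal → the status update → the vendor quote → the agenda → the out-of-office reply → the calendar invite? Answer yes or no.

yes

Check each stated constraint against the proposed order — e.g. the reply from legal is ahead of the calendar invite; the summary memo is ahead of the calendar invite. Every pair is in the required order; nothing is violated.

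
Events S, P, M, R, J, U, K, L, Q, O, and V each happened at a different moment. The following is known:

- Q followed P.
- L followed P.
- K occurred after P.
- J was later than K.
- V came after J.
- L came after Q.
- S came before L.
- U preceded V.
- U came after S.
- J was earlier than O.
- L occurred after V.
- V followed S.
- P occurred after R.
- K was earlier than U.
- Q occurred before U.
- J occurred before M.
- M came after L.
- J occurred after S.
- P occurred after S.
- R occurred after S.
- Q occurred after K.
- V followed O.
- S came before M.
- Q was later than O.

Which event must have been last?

M

Every other event has a chain of constraints placing it before M, so M is last.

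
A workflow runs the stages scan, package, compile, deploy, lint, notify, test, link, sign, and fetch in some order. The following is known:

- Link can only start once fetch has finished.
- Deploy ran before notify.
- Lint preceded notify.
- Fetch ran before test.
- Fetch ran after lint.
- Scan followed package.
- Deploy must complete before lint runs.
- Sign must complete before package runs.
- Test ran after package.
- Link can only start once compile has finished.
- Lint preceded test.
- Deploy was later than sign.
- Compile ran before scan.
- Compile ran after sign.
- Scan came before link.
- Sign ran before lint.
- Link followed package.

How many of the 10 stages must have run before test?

5

Directly stated before test: fetch, lint, and package.
Deploy reaches test via deploy → lint → test.
Sign reaches test via sign → lint → test.
No chain forces compile (or any of the others) ahead of test.
That's deploy, fetch, lint, package, and sign — 5 in all.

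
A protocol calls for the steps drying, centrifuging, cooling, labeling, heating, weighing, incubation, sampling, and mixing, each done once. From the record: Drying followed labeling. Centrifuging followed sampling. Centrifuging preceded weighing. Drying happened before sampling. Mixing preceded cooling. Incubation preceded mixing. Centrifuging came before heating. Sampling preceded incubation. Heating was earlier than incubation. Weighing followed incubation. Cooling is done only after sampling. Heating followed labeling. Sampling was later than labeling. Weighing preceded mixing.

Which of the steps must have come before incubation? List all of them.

centrifuging, drying, heating, labeling, sampling

Directly stated before incubation: heating and sampling.
Centrifuging reaches incubation via centrifuging → heating → incubation.
Drying reaches incubation via drying → sampling → incubation.
Labeling reaches incubation via labeling → heating → incubation.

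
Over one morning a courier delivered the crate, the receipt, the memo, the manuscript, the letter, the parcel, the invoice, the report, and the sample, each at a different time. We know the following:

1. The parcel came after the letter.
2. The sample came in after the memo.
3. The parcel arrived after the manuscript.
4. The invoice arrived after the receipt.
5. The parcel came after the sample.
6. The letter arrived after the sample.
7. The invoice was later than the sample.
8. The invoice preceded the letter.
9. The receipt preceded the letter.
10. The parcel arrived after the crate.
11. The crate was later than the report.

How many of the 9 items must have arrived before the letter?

4

Directly stated before the letter: the invoice, the receipt, and the sample.
The memo reaches the letter via the memo → the sample → the letter.
That's the invoice, the memo, the receipt, and the sample — 4 in all.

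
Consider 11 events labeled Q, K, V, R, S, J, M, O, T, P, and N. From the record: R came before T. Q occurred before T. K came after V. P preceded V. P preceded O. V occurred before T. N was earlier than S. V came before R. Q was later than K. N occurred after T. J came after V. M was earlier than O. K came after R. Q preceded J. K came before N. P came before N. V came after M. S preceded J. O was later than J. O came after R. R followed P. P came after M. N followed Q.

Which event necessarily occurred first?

M

M has a chain of constraints placing it before every other event, so M must be first.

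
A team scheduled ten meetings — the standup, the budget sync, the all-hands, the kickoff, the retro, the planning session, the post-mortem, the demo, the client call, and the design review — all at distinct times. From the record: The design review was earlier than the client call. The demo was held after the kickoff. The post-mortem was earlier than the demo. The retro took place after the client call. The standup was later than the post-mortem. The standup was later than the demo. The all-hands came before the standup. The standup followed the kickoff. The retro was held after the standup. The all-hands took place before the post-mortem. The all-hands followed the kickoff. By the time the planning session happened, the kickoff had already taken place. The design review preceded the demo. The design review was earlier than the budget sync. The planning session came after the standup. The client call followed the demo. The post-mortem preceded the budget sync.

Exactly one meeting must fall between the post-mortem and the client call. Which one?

the demo

Tracing the constraints gives the post-mortem → the demo → the client call, so the demo sits after the post-mortem and before the client call.
No other meeting is forced both after the post-mortem and before the client call.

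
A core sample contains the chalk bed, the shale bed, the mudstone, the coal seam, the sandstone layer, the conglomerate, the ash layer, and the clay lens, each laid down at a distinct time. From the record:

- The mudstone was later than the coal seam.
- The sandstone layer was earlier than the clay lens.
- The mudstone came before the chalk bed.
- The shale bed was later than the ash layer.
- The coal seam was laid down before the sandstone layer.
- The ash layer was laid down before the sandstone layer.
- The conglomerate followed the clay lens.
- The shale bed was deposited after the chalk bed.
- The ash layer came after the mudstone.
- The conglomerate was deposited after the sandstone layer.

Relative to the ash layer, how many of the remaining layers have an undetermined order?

Forced before the ash layer: the coal seam and the mudstone; forced after the ash layer: the clay lens, the conglomerate, the sandstone layer, and the shale bed.
That leaves the chalk bed with no forced order relative to the ash layer — 1.

1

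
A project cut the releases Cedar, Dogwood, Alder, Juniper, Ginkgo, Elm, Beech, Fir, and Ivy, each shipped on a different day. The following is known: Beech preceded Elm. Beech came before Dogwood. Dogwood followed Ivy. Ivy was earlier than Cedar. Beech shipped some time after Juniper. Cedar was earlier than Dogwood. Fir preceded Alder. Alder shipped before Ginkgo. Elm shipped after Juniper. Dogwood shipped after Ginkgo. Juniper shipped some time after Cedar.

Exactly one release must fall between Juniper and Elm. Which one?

Tracing the constraints gives Juniper → Beech → Elm, so Beech sits after Juniper and before Elm.
No other release is forced both after Juniper and before Elm.

Beech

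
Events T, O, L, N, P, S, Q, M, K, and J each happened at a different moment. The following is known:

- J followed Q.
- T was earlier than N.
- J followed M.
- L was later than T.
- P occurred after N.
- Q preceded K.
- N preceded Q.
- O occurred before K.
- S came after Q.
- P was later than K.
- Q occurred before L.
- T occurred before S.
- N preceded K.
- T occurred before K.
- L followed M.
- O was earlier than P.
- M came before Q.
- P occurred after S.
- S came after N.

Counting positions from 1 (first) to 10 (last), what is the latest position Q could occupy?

Q must come before J, K, L, P, and S — 5 events forced after it.
Everything else can be placed before Q in some valid order, so Q can sit as late as position 10 − 5 = 5.

5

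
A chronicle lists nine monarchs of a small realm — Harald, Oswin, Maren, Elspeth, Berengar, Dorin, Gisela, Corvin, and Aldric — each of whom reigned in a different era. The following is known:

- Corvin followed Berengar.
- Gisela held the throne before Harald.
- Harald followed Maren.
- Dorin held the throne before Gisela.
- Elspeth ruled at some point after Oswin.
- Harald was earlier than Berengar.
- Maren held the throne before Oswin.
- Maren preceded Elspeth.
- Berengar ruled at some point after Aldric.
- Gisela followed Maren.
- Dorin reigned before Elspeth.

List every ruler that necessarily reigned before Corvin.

Directly stated before Corvin: Berengar.
Aldric reaches Corvin via Aldric → Berengar → Corvin.
Dorin reaches Corvin via Dorin → Gisela → Harald → Berengar → Corvin.
Gisela reaches Corvin via Gisela → Harald → Berengar → Corvin.
Likewise Harald and Maren each reach Corvin by chaining the stated constraints.

Aldric, Berengar, Dorin, Gisela, Harald, Maren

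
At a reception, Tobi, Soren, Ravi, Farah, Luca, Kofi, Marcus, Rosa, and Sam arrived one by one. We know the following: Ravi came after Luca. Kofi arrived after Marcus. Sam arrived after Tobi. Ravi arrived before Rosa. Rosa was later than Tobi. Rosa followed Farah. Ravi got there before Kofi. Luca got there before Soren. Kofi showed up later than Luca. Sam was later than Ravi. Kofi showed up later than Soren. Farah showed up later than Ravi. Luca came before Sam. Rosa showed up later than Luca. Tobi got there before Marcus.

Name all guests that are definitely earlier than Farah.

Luca, Ravi

Directly stated before Farah: Ravi.
Luca reaches Farah via Luca → Ravi → Farah.
No chain forces Sam (or any of the others) ahead of Farah.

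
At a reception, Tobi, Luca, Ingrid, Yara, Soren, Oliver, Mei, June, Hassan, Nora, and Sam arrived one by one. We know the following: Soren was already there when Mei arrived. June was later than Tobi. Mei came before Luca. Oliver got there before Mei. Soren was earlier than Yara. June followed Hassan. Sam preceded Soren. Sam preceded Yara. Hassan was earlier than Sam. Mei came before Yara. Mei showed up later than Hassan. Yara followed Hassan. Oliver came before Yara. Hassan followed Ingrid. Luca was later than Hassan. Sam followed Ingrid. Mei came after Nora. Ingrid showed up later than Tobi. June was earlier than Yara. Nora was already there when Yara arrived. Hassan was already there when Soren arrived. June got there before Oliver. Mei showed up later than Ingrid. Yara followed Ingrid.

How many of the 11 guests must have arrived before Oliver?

4

Directly stated before Oliver: June.
Hassan reaches Oliver via Hassan → June → Oliver.
Ingrid reaches Oliver via Ingrid → Hassan → June → Oliver.
Tobi reaches Oliver via Tobi → June → Oliver.
No chain forces Soren (or any of the others) ahead of Oliver.
That's Hassan, Ingrid, June, and Tobi — 4 in all.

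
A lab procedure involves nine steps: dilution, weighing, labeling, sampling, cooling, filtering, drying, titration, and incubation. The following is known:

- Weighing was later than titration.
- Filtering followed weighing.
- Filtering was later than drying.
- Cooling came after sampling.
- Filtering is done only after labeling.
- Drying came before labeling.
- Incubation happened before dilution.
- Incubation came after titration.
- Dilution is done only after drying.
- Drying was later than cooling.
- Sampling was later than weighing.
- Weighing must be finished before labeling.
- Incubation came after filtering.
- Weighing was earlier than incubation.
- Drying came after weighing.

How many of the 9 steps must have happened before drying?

Directly stated before drying: cooling and weighing.
Sampling reaches drying via sampling → cooling → drying.
Titration reaches drying via titration → weighing → drying.
No chain forces incubation (or any of the others) ahead of drying.
That's cooling, sampling, titration, and weighing — 4 in all.

4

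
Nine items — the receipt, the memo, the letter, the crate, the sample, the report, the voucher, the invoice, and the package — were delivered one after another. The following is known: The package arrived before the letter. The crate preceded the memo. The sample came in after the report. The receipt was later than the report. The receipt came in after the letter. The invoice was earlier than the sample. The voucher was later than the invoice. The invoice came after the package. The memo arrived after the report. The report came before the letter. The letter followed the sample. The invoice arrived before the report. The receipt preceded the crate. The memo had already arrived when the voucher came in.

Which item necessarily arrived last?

Every other item has a chain of constraints placing it before the voucher, so the voucher is last.

the voucher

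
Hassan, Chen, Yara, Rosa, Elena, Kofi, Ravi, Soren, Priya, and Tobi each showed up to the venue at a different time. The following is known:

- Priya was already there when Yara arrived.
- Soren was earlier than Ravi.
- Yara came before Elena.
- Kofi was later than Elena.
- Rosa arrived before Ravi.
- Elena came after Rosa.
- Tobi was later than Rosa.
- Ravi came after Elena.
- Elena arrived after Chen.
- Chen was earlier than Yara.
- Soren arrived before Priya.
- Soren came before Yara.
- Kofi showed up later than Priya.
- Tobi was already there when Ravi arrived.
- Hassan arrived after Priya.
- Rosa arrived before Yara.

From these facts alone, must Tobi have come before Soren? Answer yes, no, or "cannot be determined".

No chain of stated constraints runs from Tobi to Soren, and none runs from Soren to Tobi either.
So the relative order of Tobi and Soren is not fixed by the given facts.

cannot be determined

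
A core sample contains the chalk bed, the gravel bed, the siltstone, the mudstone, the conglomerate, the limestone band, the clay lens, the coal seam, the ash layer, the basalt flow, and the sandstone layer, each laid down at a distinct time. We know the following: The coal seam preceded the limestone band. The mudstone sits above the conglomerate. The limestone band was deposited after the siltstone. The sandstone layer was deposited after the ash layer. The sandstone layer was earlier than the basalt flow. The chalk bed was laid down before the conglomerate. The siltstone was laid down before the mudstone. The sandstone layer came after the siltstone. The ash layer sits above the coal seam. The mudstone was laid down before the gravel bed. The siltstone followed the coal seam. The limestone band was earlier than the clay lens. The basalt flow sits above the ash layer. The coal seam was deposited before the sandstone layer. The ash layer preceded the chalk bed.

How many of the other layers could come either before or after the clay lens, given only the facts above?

7

Forced before the clay lens: the coal seam, the limestone band, and the siltstone.
That leaves the ash layer, the basalt flow, the chalk bed, the conglomerate, the gravel bed, the mudstone, and the sandstone layer with no forced order relative to the clay lens — 7.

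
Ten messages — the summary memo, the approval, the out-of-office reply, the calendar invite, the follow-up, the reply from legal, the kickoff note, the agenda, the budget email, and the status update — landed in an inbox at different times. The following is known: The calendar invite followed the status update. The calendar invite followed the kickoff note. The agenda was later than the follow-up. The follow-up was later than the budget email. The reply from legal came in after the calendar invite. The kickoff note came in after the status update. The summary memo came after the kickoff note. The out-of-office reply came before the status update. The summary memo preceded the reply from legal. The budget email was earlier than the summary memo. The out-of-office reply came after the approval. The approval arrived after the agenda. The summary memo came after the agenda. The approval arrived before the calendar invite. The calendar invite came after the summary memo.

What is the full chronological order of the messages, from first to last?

The constraints fix every adjacent pair, so only one ordering works:
the budget email → the follow-up → the agenda → the approval → the out-of-office reply → the status update → the kickoff note → the summary memo → the calendar invite → the reply from legal.

the budget email, the follow-up, the agenda, the approval, the out-of-office reply, the status update, the kickoff note, the summary memo, the calendar invite, the reply from legal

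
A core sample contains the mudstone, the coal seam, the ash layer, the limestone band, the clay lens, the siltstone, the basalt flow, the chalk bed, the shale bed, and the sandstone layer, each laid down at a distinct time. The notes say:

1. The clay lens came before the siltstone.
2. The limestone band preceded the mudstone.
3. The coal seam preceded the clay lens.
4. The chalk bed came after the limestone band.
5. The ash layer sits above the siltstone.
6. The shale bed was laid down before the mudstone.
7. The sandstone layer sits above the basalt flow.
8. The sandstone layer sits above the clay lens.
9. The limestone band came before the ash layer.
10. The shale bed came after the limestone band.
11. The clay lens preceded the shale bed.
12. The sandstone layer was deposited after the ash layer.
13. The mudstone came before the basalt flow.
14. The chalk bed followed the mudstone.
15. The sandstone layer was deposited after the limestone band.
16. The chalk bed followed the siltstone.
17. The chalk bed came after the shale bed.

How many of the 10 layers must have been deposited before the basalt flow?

Directly stated before the basalt flow: the mudstone.
The clay lens reaches the basalt flow via the clay lens → the shale bed → the mudstone → the basalt flow.
The coal seam reaches the basalt flow via the coal seam → the clay lens → the shale bed → the mudstone → the basalt flow.
The limestone band reaches the basalt flow via the limestone band → the mudstone → the basalt flow.
Likewise the shale bed reaches the basalt flow by chaining the stated constraints.
That's the clay lens, the coal seam, the limestone band, the mudstone, and the shale bed — 5 in all.

5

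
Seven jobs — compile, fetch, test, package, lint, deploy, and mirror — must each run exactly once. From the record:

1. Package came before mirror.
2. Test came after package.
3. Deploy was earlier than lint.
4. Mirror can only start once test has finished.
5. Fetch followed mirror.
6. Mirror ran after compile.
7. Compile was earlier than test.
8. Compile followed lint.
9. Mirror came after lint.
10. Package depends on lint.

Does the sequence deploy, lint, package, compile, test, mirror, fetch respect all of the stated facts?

yes

Check each stated constraint against the proposed order — e.g. package is ahead of mirror; lint is ahead of mirror. Every pair is in the required order; nothing is violated.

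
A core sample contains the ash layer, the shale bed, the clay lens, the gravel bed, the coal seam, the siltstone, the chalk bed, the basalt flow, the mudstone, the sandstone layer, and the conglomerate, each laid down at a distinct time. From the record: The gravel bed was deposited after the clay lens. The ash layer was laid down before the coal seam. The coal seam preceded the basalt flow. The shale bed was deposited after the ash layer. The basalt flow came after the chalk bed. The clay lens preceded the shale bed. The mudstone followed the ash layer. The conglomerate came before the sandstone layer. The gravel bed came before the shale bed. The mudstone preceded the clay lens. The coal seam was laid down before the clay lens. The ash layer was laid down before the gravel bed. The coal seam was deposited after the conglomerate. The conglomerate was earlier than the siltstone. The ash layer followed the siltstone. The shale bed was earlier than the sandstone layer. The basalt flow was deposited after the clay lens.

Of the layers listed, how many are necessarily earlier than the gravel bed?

Directly stated before the gravel bed: the ash layer and the clay lens.
The coal seam reaches the gravel bed via the coal seam → the clay lens → the gravel bed.
The conglomerate reaches the gravel bed via the conglomerate → the coal seam → the clay lens → the gravel bed.
The mudstone reaches the gravel bed via the mudstone → the clay lens → the gravel bed.
Likewise the siltstone reaches the gravel bed by chaining the stated constraints.
That's the ash layer, the clay lens, the coal seam, the conglomerate, the mudstone, and the siltstone — 6 in all.

6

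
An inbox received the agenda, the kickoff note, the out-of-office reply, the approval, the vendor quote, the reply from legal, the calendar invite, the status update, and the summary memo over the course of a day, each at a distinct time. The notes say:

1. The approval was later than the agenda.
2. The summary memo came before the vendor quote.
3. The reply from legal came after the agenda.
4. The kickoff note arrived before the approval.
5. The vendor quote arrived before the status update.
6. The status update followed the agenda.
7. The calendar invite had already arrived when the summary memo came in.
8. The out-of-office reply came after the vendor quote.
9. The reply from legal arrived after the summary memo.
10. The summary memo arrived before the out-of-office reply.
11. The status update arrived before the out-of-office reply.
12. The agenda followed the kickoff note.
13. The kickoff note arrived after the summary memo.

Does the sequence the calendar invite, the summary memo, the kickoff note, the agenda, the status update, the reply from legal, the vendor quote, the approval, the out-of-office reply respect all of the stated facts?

The constraints require the vendor quote before the status update, but in the proposed sequence the status update appears ahead of the vendor quote. That one violation is enough.

no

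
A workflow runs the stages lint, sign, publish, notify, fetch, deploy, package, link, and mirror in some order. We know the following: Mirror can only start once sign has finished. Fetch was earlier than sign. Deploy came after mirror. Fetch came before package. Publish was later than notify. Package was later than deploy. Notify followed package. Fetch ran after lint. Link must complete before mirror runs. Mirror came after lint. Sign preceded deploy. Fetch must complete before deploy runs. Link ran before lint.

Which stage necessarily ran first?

link

Link has a chain of constraints placing it before every other stage, so link must be first.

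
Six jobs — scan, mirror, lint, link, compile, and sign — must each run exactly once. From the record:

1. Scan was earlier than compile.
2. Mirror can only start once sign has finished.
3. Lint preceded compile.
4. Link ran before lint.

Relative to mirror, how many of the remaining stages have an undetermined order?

Forced before mirror: sign.
That leaves compile, link, lint, and scan with no forced order relative to mirror — 4.

4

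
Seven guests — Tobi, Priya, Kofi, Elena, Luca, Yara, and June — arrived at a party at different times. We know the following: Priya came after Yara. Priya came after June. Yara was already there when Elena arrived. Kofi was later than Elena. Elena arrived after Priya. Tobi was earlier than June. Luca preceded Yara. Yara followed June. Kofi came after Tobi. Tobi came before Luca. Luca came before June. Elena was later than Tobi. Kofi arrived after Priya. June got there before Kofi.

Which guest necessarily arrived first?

Tobi has a chain of constraints placing them before every other guest, so Tobi must be first.

Tobi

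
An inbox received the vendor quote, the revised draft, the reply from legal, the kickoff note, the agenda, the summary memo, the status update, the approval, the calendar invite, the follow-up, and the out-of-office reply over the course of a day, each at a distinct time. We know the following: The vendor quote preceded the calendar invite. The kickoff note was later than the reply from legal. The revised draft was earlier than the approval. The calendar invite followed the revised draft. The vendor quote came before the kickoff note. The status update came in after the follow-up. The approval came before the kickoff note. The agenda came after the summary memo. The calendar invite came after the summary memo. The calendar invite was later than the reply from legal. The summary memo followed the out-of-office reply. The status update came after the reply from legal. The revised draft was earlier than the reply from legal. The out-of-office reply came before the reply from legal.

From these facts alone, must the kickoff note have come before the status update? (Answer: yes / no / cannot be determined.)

cannot be determined

No chain of stated constraints runs from the kickoff note to the status update, and none runs from the status update to the kickoff note either.
So the relative order of the kickoff note and the status update is not fixed by the given facts.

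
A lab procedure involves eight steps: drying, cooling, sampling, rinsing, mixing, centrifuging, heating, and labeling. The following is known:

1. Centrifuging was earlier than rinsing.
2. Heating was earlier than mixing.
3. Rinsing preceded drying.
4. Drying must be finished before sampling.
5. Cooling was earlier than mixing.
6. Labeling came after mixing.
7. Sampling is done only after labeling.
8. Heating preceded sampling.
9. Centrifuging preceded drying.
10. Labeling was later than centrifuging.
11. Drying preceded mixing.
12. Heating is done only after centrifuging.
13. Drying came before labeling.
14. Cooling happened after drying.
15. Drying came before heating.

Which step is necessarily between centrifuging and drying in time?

rinsing

Tracing the constraints gives centrifuging → rinsing → drying, so rinsing sits after centrifuging and before drying.
No other step is forced both after centrifuging and before drying.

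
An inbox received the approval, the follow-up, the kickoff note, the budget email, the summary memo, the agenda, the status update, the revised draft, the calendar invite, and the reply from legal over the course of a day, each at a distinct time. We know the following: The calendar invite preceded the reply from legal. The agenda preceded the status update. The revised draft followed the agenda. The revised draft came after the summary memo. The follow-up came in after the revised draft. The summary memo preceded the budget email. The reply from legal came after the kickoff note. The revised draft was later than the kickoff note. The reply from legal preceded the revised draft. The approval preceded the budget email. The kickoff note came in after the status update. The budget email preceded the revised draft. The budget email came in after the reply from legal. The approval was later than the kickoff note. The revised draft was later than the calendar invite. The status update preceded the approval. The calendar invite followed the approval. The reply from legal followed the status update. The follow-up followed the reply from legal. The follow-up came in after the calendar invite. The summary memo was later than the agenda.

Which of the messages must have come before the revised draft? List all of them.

the agenda, the approval, the budget email, the calendar invite, the kickoff note, the reply from legal, the status update, the summary memo

Directly stated before the revised draft: the agenda, the budget email, the calendar invite, the kickoff note, the reply from legal, and the summary memo.
The approval reaches the revised draft via the approval → the calendar invite → the revised draft.
The status update reaches the revised draft via the status update → the reply from legal → the revised draft.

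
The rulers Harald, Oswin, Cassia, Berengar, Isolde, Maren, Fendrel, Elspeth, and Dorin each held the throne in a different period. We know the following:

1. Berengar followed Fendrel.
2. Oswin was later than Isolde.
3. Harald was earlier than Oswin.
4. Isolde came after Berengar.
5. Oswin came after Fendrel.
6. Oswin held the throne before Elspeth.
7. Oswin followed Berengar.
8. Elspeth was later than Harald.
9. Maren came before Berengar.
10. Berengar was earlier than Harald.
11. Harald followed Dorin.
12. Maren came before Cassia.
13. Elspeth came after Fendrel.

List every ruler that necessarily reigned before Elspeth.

Directly stated before Elspeth: Fendrel, Harald, and Oswin.
Berengar reaches Elspeth via Berengar → Oswin → Elspeth.
Dorin reaches Elspeth via Dorin → Harald → Elspeth.
Isolde reaches Elspeth via Isolde → Oswin → Elspeth.
Likewise Maren reaches Elspeth by chaining the stated constraints.
No chain forces Cassia ahead of Elspeth.

Berengar, Dorin, Fendrel, Harald, Isolde, Maren, Oswin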